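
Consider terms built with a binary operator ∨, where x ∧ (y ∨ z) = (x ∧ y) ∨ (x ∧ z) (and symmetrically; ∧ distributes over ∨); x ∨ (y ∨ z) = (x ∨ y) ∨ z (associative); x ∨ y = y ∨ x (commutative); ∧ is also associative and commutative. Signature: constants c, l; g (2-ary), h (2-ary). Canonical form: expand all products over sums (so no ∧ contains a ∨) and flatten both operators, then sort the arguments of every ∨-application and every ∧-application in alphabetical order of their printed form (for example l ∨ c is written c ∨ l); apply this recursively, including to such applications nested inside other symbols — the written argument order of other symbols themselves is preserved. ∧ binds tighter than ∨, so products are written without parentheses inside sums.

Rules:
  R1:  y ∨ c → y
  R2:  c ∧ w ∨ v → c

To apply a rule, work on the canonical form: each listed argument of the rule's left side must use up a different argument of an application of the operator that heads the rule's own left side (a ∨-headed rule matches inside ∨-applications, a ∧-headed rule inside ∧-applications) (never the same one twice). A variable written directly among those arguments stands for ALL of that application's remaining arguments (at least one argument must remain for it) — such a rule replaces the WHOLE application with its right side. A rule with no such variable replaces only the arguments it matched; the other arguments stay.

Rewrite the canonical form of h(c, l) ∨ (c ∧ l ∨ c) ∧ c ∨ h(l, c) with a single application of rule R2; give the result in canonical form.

Canonical form:  c ∧ c ∨ c ∧ c ∧ l ∨ h(c, l) ∨ h(l, c)
Match R2:  consume c ∧ c;  v := c ∧ c ∧ l ∨ h(c, l) ∨ h(l, c), w := c
The variable takes the whole remainder — replace the entire application.
Giving:  c

Answer: c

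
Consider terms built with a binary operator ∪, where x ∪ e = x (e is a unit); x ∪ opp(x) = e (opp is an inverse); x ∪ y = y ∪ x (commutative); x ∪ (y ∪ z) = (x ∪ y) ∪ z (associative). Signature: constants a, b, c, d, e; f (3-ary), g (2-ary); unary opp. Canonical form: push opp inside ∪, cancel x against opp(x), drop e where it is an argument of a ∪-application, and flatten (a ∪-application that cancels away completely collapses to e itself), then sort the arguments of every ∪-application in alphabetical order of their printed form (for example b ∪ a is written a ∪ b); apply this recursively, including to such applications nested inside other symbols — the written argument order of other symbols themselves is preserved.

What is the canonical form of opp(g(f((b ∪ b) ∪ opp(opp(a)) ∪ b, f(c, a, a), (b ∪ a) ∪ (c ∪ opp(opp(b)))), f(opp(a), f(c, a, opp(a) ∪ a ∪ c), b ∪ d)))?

Push opp inside:  distribute opp over ∪ and collapse double opp
Collect terms:  opp(g(f(a ∪ b ∪ b ∪ b, f(c, a, a), a ∪ b ∪ b ∪ c), f(opp(a), f(c, a, c), b ∪ d)))

Answer: opp(g(f(a ∪ b ∪ b ∪ b, f(c, a, a), a ∪ b ∪ b ∪ c), f(opp(a), f(c, a, c), b ∪ d)))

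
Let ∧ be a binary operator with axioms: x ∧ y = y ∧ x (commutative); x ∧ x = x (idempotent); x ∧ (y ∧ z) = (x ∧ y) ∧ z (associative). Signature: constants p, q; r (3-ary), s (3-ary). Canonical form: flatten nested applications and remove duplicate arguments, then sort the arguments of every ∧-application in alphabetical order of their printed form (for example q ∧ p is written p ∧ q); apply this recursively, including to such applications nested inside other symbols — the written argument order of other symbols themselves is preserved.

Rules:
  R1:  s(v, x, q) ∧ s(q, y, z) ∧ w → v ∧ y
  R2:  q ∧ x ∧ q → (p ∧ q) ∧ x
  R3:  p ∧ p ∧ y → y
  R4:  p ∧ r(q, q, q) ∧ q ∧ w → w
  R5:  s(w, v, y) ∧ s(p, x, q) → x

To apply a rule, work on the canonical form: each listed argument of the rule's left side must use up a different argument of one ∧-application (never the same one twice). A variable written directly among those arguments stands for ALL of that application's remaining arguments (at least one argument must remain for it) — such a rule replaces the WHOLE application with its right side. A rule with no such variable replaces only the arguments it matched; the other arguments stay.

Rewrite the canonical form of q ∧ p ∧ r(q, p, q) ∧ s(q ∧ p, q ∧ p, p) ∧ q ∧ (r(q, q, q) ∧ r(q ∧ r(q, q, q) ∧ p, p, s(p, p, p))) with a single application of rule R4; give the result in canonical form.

Canonical form:  p ∧ q ∧ r(p ∧ q ∧ r(q, q, q), p, s(p, p, p)) ∧ r(q, p, q) ∧ r(q, q, q) ∧ s(p ∧ q, p ∧ q, p)
Apply R4:  consuming p, q, r(q, q, q);  w := r(p ∧ q ∧ r(q, q, q), p, s(p, p, p)) ∧ r(q, p, q) ∧ s(p ∧ q, p ∧ q, p)
The variable takes the whole remainder — replace the entire application.
Result:  r(p ∧ q ∧ r(q, q, q), p, s(p, p, p)) ∧ r(q, p, q) ∧ s(p ∧ q, p ∧ q, p)

Answer: r(p ∧ q ∧ r(q, q, q), p, s(p, p, p)) ∧ r(q, p, q) ∧ s(p ∧ q, p ∧ q, p)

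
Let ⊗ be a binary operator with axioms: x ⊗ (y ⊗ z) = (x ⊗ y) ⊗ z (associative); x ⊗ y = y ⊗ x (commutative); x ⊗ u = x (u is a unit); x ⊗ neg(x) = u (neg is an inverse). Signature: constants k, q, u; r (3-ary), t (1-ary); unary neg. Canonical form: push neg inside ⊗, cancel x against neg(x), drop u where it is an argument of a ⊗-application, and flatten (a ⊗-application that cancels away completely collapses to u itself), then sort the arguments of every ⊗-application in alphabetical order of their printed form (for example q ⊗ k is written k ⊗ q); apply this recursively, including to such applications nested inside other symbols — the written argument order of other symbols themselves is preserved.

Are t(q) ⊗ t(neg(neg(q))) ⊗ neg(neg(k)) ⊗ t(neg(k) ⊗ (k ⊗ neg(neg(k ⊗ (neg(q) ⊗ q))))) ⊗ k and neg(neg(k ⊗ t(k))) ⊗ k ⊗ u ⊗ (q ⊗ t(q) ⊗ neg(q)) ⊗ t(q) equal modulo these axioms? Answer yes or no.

Left:  t(q) ⊗ t(neg(neg(q))) ⊗ neg(neg(k)) ⊗ t(neg(k) ⊗ (k ⊗ neg(neg(k ⊗ (neg(q) ⊗ q))))) ⊗ k
  Push neg inside:  distribute neg over ⊗ and collapse double neg
  Combine occurrences:  t(q) ⊗ t(q) ⊗ k ⊗ k ⊗ t(k)
  Sort:  k ⊗ k ⊗ t(k) ⊗ t(q) ⊗ t(q)
Right:  neg(neg(k ⊗ t(k))) ⊗ k ⊗ u ⊗ (q ⊗ t(q) ⊗ neg(q)) ⊗ t(q)
  Push neg inside:  distribute neg over ⊗ and collapse double neg
  Cancel inverse pairs:  q cancels
  Collect terms:  k ⊗ k ⊗ t(k) ⊗ t(q) ⊗ t(q)

Answer: yes — both canonical forms are k ⊗ k ⊗ t(k) ⊗ t(q) ⊗ t(q)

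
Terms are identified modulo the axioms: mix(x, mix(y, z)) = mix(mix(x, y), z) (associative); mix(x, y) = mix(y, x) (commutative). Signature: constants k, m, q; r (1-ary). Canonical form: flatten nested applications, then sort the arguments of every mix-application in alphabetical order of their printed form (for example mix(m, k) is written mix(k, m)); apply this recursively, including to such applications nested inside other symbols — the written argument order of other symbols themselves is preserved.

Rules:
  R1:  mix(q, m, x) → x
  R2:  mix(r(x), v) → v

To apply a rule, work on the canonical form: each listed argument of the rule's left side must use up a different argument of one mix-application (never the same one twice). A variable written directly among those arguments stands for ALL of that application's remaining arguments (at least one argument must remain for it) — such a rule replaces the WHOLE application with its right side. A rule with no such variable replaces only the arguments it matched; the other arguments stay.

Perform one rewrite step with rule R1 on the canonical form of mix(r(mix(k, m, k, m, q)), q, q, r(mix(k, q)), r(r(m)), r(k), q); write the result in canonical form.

Canonical form:  mix(q, q, q, r(k), r(mix(k, k, m, m, q)), r(mix(k, q)), r(r(m)))
Apply R1:  consuming m, q;  x := mix(k, k, m)
Every leftover argument binds to the variable; the entire application is replaced.
Giving:  mix(q, q, q, r(k), r(mix(k, k, m)), r(mix(k, q)), r(r(m)))

Answer: mix(q, q, q, r(k), r(mix(k, k, m)), r(mix(k, q)), r(r(m)))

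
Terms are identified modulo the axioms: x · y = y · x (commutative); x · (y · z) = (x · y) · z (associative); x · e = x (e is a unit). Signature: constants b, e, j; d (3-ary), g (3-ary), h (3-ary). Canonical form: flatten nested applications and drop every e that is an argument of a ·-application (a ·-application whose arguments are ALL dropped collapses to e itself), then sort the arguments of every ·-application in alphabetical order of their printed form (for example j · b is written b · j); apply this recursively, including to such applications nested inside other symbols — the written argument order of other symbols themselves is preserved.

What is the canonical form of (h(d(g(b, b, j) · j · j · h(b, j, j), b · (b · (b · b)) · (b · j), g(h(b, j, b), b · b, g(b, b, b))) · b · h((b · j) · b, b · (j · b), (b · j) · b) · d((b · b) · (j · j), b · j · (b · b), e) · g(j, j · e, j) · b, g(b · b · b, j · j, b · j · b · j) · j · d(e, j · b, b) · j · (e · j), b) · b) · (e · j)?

Answer: b · h(b · b · d(b · b · j · j, b · b · b · j, e) · d(g(b, b, j) · h(b, j, j) · j · j, b · b · b · b · b · j, g(h(b, j, b), b · b, g(b, b, b))) · g(j, j, j) · h(b · b · j, b · b · j, b · b · j), d(e, b · j, b) · g(b · b · b, j · j, b · b · j · j) · j · j · j, b) · j

Derivation:
Flatten:  h(d(g(b, b, j) · j · j · h(b, j, j), b · (b · (b · b)) · (b · j), g(h(b, j, b), b · b, g(b, b, b))) · b · h((b · j) · b, b · (j · b), (b · j) · b) · d((b · b) · (j · j), b · j · (b · b), e) · g(j, j · e, j) · b, g(b · b · b, j · j, b · j · b · j) · j · d(e, j · b, b) · j · (e · j), b) · b · e · j
Simplify inside:  h(d(g(b, b, j) · j · j · h(b, j, j), b · (b · (b · b)) · (b · j), g(h(b, j, b), b · b, g(b, b, b))) · b · h((b · j) · b, b · (j · b), (b · j) · b) · d((b · b) · (j · j), b · j · (b · b), e) · g(j, j · e, j) · b, g(b · b · b, j · j, b · j · b · j) · j · d(e, j · b, b) · j · (e · j), b)  →  h(b · b · d(b · b · j · j, b · b · b · j, e) · d(g(b, b, j) · h(b, j, j) · j · j, b · b · b · b · b · j, g(h(b, j, b), b · b, g(b, b, b))) · g(j, j, j) · h(b · b · j, b · b · j, b · b · j), d(e, b · j, b) · g(b · b · b, j · j, b · b · j · j) · j · j · j, b)
Drop the unit:  drop e
Sort:  b · h(b · b · d(b · b · j · j, b · b · b · j, e) · d(g(b, b, j) · h(b, j, j) · j · j, b · b · b · b · b · j, g(h(b, j, b), b · b, g(b, b, b))) · g(j, j, j) · h(b · b · j, b · b · j, b · b · j), d(e, b · j, b) · g(b · b · b, j · j, b · b · j · j) · j · j · j, b) · j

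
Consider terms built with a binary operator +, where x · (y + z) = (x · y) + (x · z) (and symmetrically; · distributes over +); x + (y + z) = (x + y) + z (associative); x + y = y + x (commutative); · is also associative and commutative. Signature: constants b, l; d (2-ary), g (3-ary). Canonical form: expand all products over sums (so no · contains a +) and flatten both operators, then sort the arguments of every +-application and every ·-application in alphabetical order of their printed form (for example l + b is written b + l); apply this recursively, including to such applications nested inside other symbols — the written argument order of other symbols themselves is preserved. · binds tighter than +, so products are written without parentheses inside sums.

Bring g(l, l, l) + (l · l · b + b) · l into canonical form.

Distribute:  g(l, l, l) + b · l · l · l + b · l
Sort arguments:  b · l + b · l · l · l + g(l, l, l)

Answer: b · l + b · l · l · l + g(l, l, l)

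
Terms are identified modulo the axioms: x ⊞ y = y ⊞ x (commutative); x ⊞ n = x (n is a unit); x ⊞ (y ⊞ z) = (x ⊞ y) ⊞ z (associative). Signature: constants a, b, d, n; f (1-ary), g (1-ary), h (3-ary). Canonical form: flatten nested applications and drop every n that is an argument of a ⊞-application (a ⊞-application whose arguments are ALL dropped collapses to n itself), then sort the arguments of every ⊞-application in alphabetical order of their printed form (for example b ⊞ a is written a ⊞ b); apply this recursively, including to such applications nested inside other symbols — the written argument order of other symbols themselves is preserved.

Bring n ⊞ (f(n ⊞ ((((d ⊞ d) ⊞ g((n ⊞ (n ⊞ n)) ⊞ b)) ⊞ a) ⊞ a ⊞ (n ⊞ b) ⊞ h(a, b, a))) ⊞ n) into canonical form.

Answer: f(a ⊞ a ⊞ b ⊞ d ⊞ d ⊞ g(b) ⊞ h(a, b, a))

Derivation:
Merge nested applications:  n ⊞ f(n ⊞ ((((d ⊞ d) ⊞ g((n ⊞ (n ⊞ n)) ⊞ b)) ⊞ a) ⊞ a ⊞ (n ⊞ b) ⊞ h(a, b, a))) ⊞ n
Simplify inside:  f(n ⊞ ((((d ⊞ d) ⊞ g((n ⊞ (n ⊞ n)) ⊞ b)) ⊞ a) ⊞ a ⊞ (n ⊞ b) ⊞ h(a, b, a)))  →  f(a ⊞ a ⊞ b ⊞ d ⊞ d ⊞ g(b) ⊞ h(a, b, a))
Drop the unit:  drop n (×2)
Sort arguments:  f(a ⊞ a ⊞ b ⊞ d ⊞ d ⊞ g(b) ⊞ h(a, b, a))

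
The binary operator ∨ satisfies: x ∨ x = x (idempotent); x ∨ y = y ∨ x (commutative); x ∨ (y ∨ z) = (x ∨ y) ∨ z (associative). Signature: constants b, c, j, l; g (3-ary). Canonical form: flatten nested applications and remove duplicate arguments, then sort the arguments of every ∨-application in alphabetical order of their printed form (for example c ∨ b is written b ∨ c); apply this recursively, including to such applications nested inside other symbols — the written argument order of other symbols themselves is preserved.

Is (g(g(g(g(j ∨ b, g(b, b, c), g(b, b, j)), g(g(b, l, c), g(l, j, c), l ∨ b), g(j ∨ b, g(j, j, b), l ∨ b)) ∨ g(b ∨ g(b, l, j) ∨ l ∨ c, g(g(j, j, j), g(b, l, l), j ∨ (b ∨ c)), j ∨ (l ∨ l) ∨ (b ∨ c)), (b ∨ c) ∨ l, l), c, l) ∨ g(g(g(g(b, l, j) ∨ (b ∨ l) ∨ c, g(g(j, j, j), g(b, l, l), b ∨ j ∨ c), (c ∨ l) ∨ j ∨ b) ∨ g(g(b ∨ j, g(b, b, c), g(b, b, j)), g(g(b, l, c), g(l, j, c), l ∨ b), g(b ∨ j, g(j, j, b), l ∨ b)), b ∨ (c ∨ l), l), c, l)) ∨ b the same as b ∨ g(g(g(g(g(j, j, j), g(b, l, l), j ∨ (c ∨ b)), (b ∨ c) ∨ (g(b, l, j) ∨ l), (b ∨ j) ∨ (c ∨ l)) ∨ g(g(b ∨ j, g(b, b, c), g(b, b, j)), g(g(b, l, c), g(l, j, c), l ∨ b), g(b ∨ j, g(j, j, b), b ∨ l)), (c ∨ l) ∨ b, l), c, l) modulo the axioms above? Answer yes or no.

Answer: no — b ∨ g(g(g(b ∨ c ∨ g(b, l, j) ∨ l, g(g(j, j, j), g(b, l, l), b ∨ c ∨ j), b ∨ c ∨ j ∨ l) ∨ g(g(b ∨ j, g(b, b, c), g(b, b, j)), g(g(b, l, c), g(l, j, c), b ∨ l), g(b ∨ j, g(j, j, b), b ∨ l)), b ∨ c ∨ l, l), c, l) vs b ∨ g(g(g(g(b ∨ j, g(b, b, c), g(b, b, j)), g(g(b, l, c), g(l, j, c), b ∨ l), g(b ∨ j, g(j, j, b), b ∨ l)) ∨ g(g(g(j, j, j), g(b, l, l), b ∨ c ∨ j), b ∨ c ∨ g(b, l, j) ∨ l, b ∨ c ∨ j ∨ l), b ∨ c ∨ l, l), c, l)

Derivation:
Left:  (g(g(g(g(j ∨ b, g(b, b, c), g(b, b, j)), g(g(b, l, c), g(l, j, c), l ∨ b), g(j ∨ b, g(j, j, b), l ∨ b)) ∨ g(b ∨ g(b, l, j) ∨ l ∨ c, g(g(j, j, j), g(b, l, l), j ∨ (b ∨ c)), j ∨ (l ∨ l) ∨ (b ∨ c)), (b ∨ c) ∨ l, l), c, l) ∨ g(g(g(g(b, l, j) ∨ (b ∨ l) ∨ c, g(g(j, j, j), g(b, l, l), b ∨ j ∨ c), (c ∨ l) ∨ j ∨ b) ∨ g(g(b ∨ j, g(b, b, c), g(b, b, j)), g(g(b, l, c), g(l, j, c), l ∨ b), g(b ∨ j, g(j, j, b), l ∨ b)), b ∨ (c ∨ l), l), c, l)) ∨ b
  Un-nest:  g(g(g(g(j ∨ b, g(b, b, c), g(b, b, j)), g(g(b, l, c), g(l, j, c), l ∨ b), g(j ∨ b, g(j, j, b), l ∨ b)) ∨ g(b ∨ g(b, l, j) ∨ l ∨ c, g(g(j, j, j), g(b, l, l), j ∨ (b ∨ c)), j ∨ (l ∨ l) ∨ (b ∨ c)), (b ∨ c) ∨ l, l), c, l) ∨ g(g(g(g(b, l, j) ∨ (b ∨ l) ∨ c, g(g(j, j, j), g(b, l, l), b ∨ j ∨ c), (c ∨ l) ∨ j ∨ b) ∨ g(g(b ∨ j, g(b, b, c), g(b, b, j)), g(g(b, l, c), g(l, j, c), l ∨ b), g(b ∨ j, g(j, j, b), l ∨ b)), b ∨ (c ∨ l), l), c, l) ∨ b
  Inside:  g(g(g(g(j ∨ b, g(b, b, c), g(b, b, j)), g(g(b, l, c), g(l, j, c), l ∨ b), g(j ∨ b, g(j, j, b), l ∨ b)) ∨ g(b ∨ g(b, l, j) ∨ l ∨ c, g(g(j, j, j), g(b, l, l), j ∨ (b ∨ c)), j ∨ (l ∨ l) ∨ (b ∨ c)), (b ∨ c) ∨ l, l), c, l)  →  g(g(g(b ∨ c ∨ g(b, l, j) ∨ l, g(g(j, j, j), g(b, l, l), b ∨ c ∨ j), b ∨ c ∨ j ∨ l) ∨ g(g(b ∨ j, g(b, b, c), g(b, b, j)), g(g(b, l, c), g(l, j, c), b ∨ l), g(b ∨ j, g(j, j, b), b ∨ l)), b ∨ c ∨ l, l), c, l)
  Canonicalize subterm:  g(g(g(g(b, l, j) ∨ (b ∨ l) ∨ c, g(g(j, j, j), g(b, l, l), b ∨ j ∨ c), (c ∨ l) ∨ j ∨ b) ∨ g(g(b ∨ j, g(b, b, c), g(b, b, j)), g(g(b, l, c), g(l, j, c), l ∨ b), g(b ∨ j, g(j, j, b), l ∨ b)), b ∨ (c ∨ l), l), c, l)  →  g(g(g(b ∨ c ∨ g(b, l, j) ∨ l, g(g(j, j, j), g(b, l, l), b ∨ c ∨ j), b ∨ c ∨ j ∨ l) ∨ g(g(b ∨ j, g(b, b, c), g(b, b, j)), g(g(b, l, c), g(l, j, c), b ∨ l), g(b ∨ j, g(j, j, b), b ∨ l)), b ∨ c ∨ l, l), c, l)
  Deduplicate:  drop duplicate g(g(g(b ∨ c ∨ g(b, l, j) ∨ l, g(g(j, j, j), g(b, l, l), b ∨ c ∨ j), b ∨ c ∨ j ∨ l) ∨ g(g(b ∨ j, g(b, b, c), g(b, b, j)), g(g(b, l, c), g(l, j, c), b ∨ l), g(b ∨ j, g(j, j, b), b ∨ l)), b ∨ c ∨ l, l), c, l)
  Sort arguments:  b ∨ g(g(g(b ∨ c ∨ g(b, l, j) ∨ l, g(g(j, j, j), g(b, l, l), b ∨ c ∨ j), b ∨ c ∨ j ∨ l) ∨ g(g(b ∨ j, g(b, b, c), g(b, b, j)), g(g(b, l, c), g(l, j, c), b ∨ l), g(b ∨ j, g(j, j, b), b ∨ l)), b ∨ c ∨ l, l), c, l)
Right:  b ∨ g(g(g(g(g(j, j, j), g(b, l, l), j ∨ (c ∨ b)), (b ∨ c) ∨ (g(b, l, j) ∨ l), (b ∨ j) ∨ (c ∨ l)) ∨ g(g(b ∨ j, g(b, b, c), g(b, b, j)), g(g(b, l, c), g(l, j, c), l ∨ b), g(b ∨ j, g(j, j, b), b ∨ l)), (c ∨ l) ∨ b, l), c, l)
  Inside:  g(g(g(g(g(j, j, j), g(b, l, l), j ∨ (c ∨ b)), (b ∨ c) ∨ (g(b, l, j) ∨ l), (b ∨ j) ∨ (c ∨ l)) ∨ g(g(b ∨ j, g(b, b, c), g(b, b, j)), g(g(b, l, c), g(l, j, c), l ∨ b), g(b ∨ j, g(j, j, b), b ∨ l)), (c ∨ l) ∨ b, l), c, l)  →  g(g(g(g(b ∨ j, g(b, b, c), g(b, b, j)), g(g(b, l, c), g(l, j, c), b ∨ l), g(b ∨ j, g(j, j, b), b ∨ l)) ∨ g(g(g(j, j, j), g(b, l, l), b ∨ c ∨ j), b ∨ c ∨ g(b, l, j) ∨ l, b ∨ c ∨ j ∨ l), b ∨ c ∨ l, l), c, l)
  Sort arguments:  b ∨ g(g(g(g(b ∨ j, g(b, b, c), g(b, b, j)), g(g(b, l, c), g(l, j, c), b ∨ l), g(b ∨ j, g(j, j, b), b ∨ l)) ∨ g(g(g(j, j, j), g(b, l, l), b ∨ c ∨ j), b ∨ c ∨ g(b, l, j) ∨ l, b ∨ c ∨ j ∨ l), b ∨ c ∨ l, l), c, l)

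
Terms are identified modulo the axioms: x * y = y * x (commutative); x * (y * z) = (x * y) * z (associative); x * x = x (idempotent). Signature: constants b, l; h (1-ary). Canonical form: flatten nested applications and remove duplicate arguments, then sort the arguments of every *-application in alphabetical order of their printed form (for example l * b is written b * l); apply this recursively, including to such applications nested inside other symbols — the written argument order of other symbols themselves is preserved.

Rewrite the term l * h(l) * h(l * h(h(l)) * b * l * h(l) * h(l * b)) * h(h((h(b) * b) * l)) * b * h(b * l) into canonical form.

Answer: b * h(b * h(b * l) * h(h(l)) * h(l) * l) * h(b * l) * h(h(b * h(b) * l)) * h(l) * l

Derivation:
Inside:  h(l * h(h(l)) * b * l * h(l) * h(l * b))  →  h(b * h(b * l) * h(h(l)) * h(l) * l)
Inside:  h(h((h(b) * b) * l))  →  h(h(b * h(b) * l))
Sort:  b * h(b * h(b * l) * h(h(l)) * h(l) * l) * h(b * l) * h(h(b * h(b) * l)) * h(l) * l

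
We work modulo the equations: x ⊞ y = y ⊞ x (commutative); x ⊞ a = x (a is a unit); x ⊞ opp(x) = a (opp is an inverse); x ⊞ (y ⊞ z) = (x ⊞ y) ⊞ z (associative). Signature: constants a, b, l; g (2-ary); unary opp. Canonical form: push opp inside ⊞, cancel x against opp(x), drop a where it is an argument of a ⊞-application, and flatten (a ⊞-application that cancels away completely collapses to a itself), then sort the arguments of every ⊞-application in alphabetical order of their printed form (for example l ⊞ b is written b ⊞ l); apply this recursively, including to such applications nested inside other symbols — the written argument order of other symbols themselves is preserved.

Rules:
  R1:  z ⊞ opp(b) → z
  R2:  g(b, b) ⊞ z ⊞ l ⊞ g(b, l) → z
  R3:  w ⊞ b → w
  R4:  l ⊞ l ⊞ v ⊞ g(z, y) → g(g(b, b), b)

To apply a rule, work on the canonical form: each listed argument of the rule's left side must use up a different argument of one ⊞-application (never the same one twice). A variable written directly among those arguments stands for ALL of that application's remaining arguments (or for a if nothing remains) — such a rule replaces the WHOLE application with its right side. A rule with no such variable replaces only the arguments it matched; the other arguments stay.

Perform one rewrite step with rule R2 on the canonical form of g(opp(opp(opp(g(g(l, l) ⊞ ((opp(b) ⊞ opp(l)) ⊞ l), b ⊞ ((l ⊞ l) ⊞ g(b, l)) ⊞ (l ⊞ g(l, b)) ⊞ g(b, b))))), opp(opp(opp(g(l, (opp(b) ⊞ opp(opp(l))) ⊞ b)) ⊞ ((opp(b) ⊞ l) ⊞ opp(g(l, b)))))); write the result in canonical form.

Canonical form:  g(opp(g(g(l, l) ⊞ opp(b), b ⊞ g(b, b) ⊞ g(b, l) ⊞ g(l, b) ⊞ l ⊞ l ⊞ l)), l ⊞ opp(b) ⊞ opp(g(l, b)) ⊞ opp(g(l, l)))
R2 matches:  uses g(b, b), g(b, l), l;  z := b ⊞ g(l, b) ⊞ l ⊞ l
Every leftover argument binds to the variable; the entire application is replaced.
Result:  g(opp(g(g(l, l) ⊞ opp(b), b ⊞ g(l, b) ⊞ l ⊞ l)), l ⊞ opp(b) ⊞ opp(g(l, b)) ⊞ opp(g(l, l)))

Answer: g(opp(g(g(l, l) ⊞ opp(b), b ⊞ g(l, b) ⊞ l ⊞ l)), l ⊞ opp(b) ⊞ opp(g(l, b)) ⊞ opp(g(l, l)))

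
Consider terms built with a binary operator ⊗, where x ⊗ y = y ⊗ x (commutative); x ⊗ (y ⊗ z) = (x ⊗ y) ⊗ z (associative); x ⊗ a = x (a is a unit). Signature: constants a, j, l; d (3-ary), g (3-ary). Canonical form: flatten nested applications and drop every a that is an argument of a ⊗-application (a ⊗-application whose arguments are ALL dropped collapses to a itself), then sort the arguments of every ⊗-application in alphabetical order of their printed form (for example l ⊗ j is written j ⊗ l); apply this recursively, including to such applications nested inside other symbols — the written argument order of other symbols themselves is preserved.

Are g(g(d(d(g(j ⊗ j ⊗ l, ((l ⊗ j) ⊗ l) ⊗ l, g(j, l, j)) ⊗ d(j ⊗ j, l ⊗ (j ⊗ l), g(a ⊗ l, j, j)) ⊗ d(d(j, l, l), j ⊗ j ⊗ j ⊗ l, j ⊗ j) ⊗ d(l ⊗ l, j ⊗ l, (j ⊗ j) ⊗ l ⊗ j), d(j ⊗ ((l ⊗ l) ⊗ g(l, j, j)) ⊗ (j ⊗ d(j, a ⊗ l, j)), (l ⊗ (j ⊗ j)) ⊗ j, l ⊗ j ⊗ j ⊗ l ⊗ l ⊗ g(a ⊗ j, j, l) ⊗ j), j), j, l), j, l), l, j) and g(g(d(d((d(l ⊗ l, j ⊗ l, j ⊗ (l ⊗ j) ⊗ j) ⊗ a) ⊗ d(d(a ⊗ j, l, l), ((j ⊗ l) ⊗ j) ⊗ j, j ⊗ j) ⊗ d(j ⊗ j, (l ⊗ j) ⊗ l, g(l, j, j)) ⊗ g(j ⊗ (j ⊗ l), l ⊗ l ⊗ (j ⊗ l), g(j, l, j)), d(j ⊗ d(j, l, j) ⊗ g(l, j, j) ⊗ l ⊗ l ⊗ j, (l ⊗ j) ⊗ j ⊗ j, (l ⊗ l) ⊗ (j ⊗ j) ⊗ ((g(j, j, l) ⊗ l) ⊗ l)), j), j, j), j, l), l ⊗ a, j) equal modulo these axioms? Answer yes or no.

Answer: no — g(g(d(d(d(d(j, l, l), j ⊗ j ⊗ j ⊗ l, j ⊗ j) ⊗ d(j ⊗ j, j ⊗ l ⊗ l, g(l, j, j)) ⊗ d(l ⊗ l, j ⊗ l, j ⊗ j ⊗ j ⊗ l) ⊗ g(j ⊗ j ⊗ l, j ⊗ l ⊗ l ⊗ l, g(j, l, j)), d(d(j, l, j) ⊗ g(l, j, j) ⊗ j ⊗ j ⊗ l ⊗ l, j ⊗ j ⊗ j ⊗ l, g(j, j, l) ⊗ j ⊗ j ⊗ j ⊗ l ⊗ l ⊗ l), j), j, l), j, l), l, j) vs g(g(d(d(d(d(j, l, l), j ⊗ j ⊗ j ⊗ l, j ⊗ j) ⊗ d(j ⊗ j, j ⊗ l ⊗ l, g(l, j, j)) ⊗ d(l ⊗ l, j ⊗ l, j ⊗ j ⊗ j ⊗ l) ⊗ g(j ⊗ j ⊗ l, j ⊗ l ⊗ l ⊗ l, g(j, l, j)), d(d(j, l, j) ⊗ g(l, j, j) ⊗ j ⊗ j ⊗ l ⊗ l, j ⊗ j ⊗ j ⊗ l, g(j, j, l) ⊗ j ⊗ j ⊗ l ⊗ l ⊗ l ⊗ l), j), j, j), j, l), l, j)

Derivation:
Left:  g(g(d(d(g(j ⊗ j ⊗ l, ((l ⊗ j) ⊗ l) ⊗ l, g(j, l, j)) ⊗ d(j ⊗ j, l ⊗ (j ⊗ l), g(a ⊗ l, j, j)) ⊗ d(d(j, l, l), j ⊗ j ⊗ j ⊗ l, j ⊗ j) ⊗ d(l ⊗ l, j ⊗ l, (j ⊗ j) ⊗ l ⊗ j), d(j ⊗ ((l ⊗ l) ⊗ g(l, j, j)) ⊗ (j ⊗ d(j, a ⊗ l, j)), (l ⊗ (j ⊗ j)) ⊗ j, l ⊗ j ⊗ j ⊗ l ⊗ l ⊗ g(a ⊗ j, j, l) ⊗ j), j), j, l), j, l), l, j)
  Focus inside:  g(j ⊗ j ⊗ l, ((l ⊗ j) ⊗ l) ⊗ l, g(j, l, j)) ⊗ d(j ⊗ j, l ⊗ (j ⊗ l), g(a ⊗ l, j, j)) ⊗ d(d(j, l, l), j ⊗ j ⊗ j ⊗ l, j ⊗ j) ⊗ d(l ⊗ l, j ⊗ l, (j ⊗ j) ⊗ l ⊗ j)
  Canonicalize subterm:  g(j ⊗ j ⊗ l, ((l ⊗ j) ⊗ l) ⊗ l, g(j, l, j))  →  g(j ⊗ j ⊗ l, j ⊗ l ⊗ l ⊗ l, g(j, l, j))
  Inside:  d(j ⊗ j, l ⊗ (j ⊗ l), g(a ⊗ l, j, j))  →  d(j ⊗ j, j ⊗ l ⊗ l, g(l, j, j))
  Canonicalize subterm:  d(l ⊗ l, j ⊗ l, (j ⊗ j) ⊗ l ⊗ j)  →  d(l ⊗ l, j ⊗ l, j ⊗ j ⊗ j ⊗ l)
  Sort:  d(d(j, l, l), j ⊗ j ⊗ j ⊗ l, j ⊗ j) ⊗ d(j ⊗ j, j ⊗ l ⊗ l, g(l, j, j)) ⊗ d(l ⊗ l, j ⊗ l, j ⊗ j ⊗ j ⊗ l) ⊗ g(j ⊗ j ⊗ l, j ⊗ l ⊗ l ⊗ l, g(j, l, j))
  Rebuild:  g(g(d(d(d(d(j, l, l), j ⊗ j ⊗ j ⊗ l, j ⊗ j) ⊗ d(j ⊗ j, j ⊗ l ⊗ l, g(l, j, j)) ⊗ d(l ⊗ l, j ⊗ l, j ⊗ j ⊗ j ⊗ l) ⊗ g(j ⊗ j ⊗ l, j ⊗ l ⊗ l ⊗ l, g(j, l, j)), d(d(j, l, j) ⊗ g(l, j, j) ⊗ j ⊗ j ⊗ l ⊗ l, j ⊗ j ⊗ j ⊗ l, g(j, j, l) ⊗ j ⊗ j ⊗ j ⊗ l ⊗ l ⊗ l), j), j, l), j, l), l, j)
Right:  g(g(d(d((d(l ⊗ l, j ⊗ l, j ⊗ (l ⊗ j) ⊗ j) ⊗ a) ⊗ d(d(a ⊗ j, l, l), ((j ⊗ l) ⊗ j) ⊗ j, j ⊗ j) ⊗ d(j ⊗ j, (l ⊗ j) ⊗ l, g(l, j, j)) ⊗ g(j ⊗ (j ⊗ l), l ⊗ l ⊗ (j ⊗ l), g(j, l, j)), d(j ⊗ d(j, l, j) ⊗ g(l, j, j) ⊗ l ⊗ l ⊗ j, (l ⊗ j) ⊗ j ⊗ j, (l ⊗ l) ⊗ (j ⊗ j) ⊗ ((g(j, j, l) ⊗ l) ⊗ l)), j), j, j), j, l), l ⊗ a, j)
  Work inside:  (d(l ⊗ l, j ⊗ l, j ⊗ (l ⊗ j) ⊗ j) ⊗ a) ⊗ d(d(a ⊗ j, l, l), ((j ⊗ l) ⊗ j) ⊗ j, j ⊗ j) ⊗ d(j ⊗ j, (l ⊗ j) ⊗ l, g(l, j, j)) ⊗ g(j ⊗ (j ⊗ l), l ⊗ l ⊗ (j ⊗ l), g(j, l, j))
  Merge nested applications:  d(l ⊗ l, j ⊗ l, j ⊗ (l ⊗ j) ⊗ j) ⊗ a ⊗ d(d(a ⊗ j, l, l), ((j ⊗ l) ⊗ j) ⊗ j, j ⊗ j) ⊗ d(j ⊗ j, (l ⊗ j) ⊗ l, g(l, j, j)) ⊗ g(j ⊗ (j ⊗ l), l ⊗ l ⊗ (j ⊗ l), g(j, l, j))
  Inside:  d(l ⊗ l, j ⊗ l, j ⊗ (l ⊗ j) ⊗ j)  →  d(l ⊗ l, j ⊗ l, j ⊗ j ⊗ j ⊗ l)
  Simplify inside:  d(d(a ⊗ j, l, l), ((j ⊗ l) ⊗ j) ⊗ j, j ⊗ j)  →  d(d(j, l, l), j ⊗ j ⊗ j ⊗ l, j ⊗ j)
  Inside:  d(j ⊗ j, (l ⊗ j) ⊗ l, g(l, j, j))  →  d(j ⊗ j, j ⊗ l ⊗ l, g(l, j, j))
  Unit:  drop a
  Sort:  d(d(j, l, l), j ⊗ j ⊗ j ⊗ l, j ⊗ j) ⊗ d(j ⊗ j, j ⊗ l ⊗ l, g(l, j, j)) ⊗ d(l ⊗ l, j ⊗ l, j ⊗ j ⊗ j ⊗ l) ⊗ g(j ⊗ j ⊗ l, j ⊗ l ⊗ l ⊗ l, g(j, l, j))
  Put back:  g(g(d(d(d(d(j, l, l), j ⊗ j ⊗ j ⊗ l, j ⊗ j) ⊗ d(j ⊗ j, j ⊗ l ⊗ l, g(l, j, j)) ⊗ d(l ⊗ l, j ⊗ l, j ⊗ j ⊗ j ⊗ l) ⊗ g(j ⊗ j ⊗ l, j ⊗ l ⊗ l ⊗ l, g(j, l, j)), d(d(j, l, j) ⊗ g(l, j, j) ⊗ j ⊗ j ⊗ l ⊗ l, j ⊗ j ⊗ j ⊗ l, g(j, j, l) ⊗ j ⊗ j ⊗ l ⊗ l ⊗ l ⊗ l), j), j, j), j, l), l, j)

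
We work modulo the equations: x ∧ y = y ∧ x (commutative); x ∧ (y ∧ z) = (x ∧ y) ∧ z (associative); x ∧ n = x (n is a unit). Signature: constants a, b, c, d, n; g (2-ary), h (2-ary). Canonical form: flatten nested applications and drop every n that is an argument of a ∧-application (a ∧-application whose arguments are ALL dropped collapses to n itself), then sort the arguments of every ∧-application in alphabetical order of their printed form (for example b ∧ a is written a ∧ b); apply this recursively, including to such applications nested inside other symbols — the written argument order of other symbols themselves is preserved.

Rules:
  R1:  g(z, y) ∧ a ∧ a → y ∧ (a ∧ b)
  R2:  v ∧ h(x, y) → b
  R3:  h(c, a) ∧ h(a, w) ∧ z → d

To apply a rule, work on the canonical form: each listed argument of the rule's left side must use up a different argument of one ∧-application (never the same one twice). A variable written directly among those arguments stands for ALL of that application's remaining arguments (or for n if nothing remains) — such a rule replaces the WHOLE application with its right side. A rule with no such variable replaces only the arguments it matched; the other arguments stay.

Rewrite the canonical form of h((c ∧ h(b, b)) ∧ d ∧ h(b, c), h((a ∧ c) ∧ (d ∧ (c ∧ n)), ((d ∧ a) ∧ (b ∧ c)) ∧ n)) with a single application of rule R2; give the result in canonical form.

Answer: h(b, h(a ∧ c ∧ c ∧ d, a ∧ b ∧ c ∧ d))

Derivation:
Canonical form:  h(c ∧ d ∧ h(b, b) ∧ h(b, c), h(a ∧ c ∧ c ∧ d, a ∧ b ∧ c ∧ d))
R2 matches:  uses h(b, b);  v := c ∧ d ∧ h(b, c), x := b, y := b
Every leftover argument binds to the variable; the entire application is replaced.
New term:  h(b, h(a ∧ c ∧ c ∧ d, a ∧ b ∧ c ∧ d))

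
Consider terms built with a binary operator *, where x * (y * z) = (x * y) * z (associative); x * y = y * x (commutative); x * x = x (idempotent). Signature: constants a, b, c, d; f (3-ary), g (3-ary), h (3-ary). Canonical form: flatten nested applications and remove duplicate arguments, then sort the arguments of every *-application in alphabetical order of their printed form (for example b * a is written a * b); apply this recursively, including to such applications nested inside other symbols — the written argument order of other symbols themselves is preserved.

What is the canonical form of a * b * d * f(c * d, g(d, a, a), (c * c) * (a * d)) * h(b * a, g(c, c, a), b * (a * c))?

Answer: a * b * d * f(c * d, g(d, a, a), a * c * d) * h(a * b, g(c, c, a), a * b * c)

Derivation:
Inside:  f(c * d, g(d, a, a), (c * c) * (a * d))  →  f(c * d, g(d, a, a), a * c * d)
Inside:  h(b * a, g(c, c, a), b * (a * c))  →  h(a * b, g(c, c, a), a * b * c)
Sort:  a * b * d * f(c * d, g(d, a, a), a * c * d) * h(a * b, g(c, c, a), a * b * c)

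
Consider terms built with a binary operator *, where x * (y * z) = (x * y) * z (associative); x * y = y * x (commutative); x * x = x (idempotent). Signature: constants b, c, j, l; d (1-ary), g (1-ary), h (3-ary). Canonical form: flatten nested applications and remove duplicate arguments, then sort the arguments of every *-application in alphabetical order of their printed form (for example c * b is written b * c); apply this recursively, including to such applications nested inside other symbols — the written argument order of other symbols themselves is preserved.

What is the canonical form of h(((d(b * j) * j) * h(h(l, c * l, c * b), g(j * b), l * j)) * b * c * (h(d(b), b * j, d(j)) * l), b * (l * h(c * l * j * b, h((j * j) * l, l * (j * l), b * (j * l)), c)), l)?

Focus inside:  ((d(b * j) * j) * h(h(l, c * l, c * b), g(j * b), l * j)) * b * c * (h(d(b), b * j, d(j)) * l)
Un-nest:  d(b * j) * j * h(h(l, c * l, c * b), g(j * b), l * j) * b * c * h(d(b), b * j, d(j)) * l
Canonicalize subterm:  h(h(l, c * l, c * b), g(j * b), l * j)  →  h(h(l, c * l, b * c), g(b * j), j * l)
Sort arguments:  b * c * d(b * j) * h(d(b), b * j, d(j)) * h(h(l, c * l, b * c), g(b * j), j * l) * j * l
Rebuild:  h(b * c * d(b * j) * h(d(b), b * j, d(j)) * h(h(l, c * l, b * c), g(b * j), j * l) * j * l, b * h(b * c * j * l, h(j * l, j * l, b * j * l), c) * l, l)

Answer: h(b * c * d(b * j) * h(d(b), b * j, d(j)) * h(h(l, c * l, b * c), g(b * j), j * l) * j * l, b * h(b * c * j * l, h(j * l, j * l, b * j * l), c) * l, l)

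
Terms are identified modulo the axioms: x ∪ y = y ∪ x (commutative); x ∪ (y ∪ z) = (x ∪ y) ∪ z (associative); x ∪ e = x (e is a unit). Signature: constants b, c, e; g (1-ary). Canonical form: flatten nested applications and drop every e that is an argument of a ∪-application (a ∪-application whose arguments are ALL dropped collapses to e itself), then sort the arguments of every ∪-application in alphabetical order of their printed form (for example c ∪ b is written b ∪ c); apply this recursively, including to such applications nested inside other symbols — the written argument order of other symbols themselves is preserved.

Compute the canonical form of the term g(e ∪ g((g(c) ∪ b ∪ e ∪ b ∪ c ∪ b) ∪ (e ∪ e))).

Focus inside:  e ∪ g((g(c) ∪ b ∪ e ∪ b ∪ c ∪ b) ∪ (e ∪ e))
Inside:  g((g(c) ∪ b ∪ e ∪ b ∪ c ∪ b) ∪ (e ∪ e))  →  g(b ∪ b ∪ b ∪ c ∪ g(c))
Units out:  drop e
Sort arguments:  g(b ∪ b ∪ b ∪ c ∪ g(c))
Rebuild:  g(g(b ∪ b ∪ b ∪ c ∪ g(c)))

Answer: g(g(b ∪ b ∪ b ∪ c ∪ g(c)))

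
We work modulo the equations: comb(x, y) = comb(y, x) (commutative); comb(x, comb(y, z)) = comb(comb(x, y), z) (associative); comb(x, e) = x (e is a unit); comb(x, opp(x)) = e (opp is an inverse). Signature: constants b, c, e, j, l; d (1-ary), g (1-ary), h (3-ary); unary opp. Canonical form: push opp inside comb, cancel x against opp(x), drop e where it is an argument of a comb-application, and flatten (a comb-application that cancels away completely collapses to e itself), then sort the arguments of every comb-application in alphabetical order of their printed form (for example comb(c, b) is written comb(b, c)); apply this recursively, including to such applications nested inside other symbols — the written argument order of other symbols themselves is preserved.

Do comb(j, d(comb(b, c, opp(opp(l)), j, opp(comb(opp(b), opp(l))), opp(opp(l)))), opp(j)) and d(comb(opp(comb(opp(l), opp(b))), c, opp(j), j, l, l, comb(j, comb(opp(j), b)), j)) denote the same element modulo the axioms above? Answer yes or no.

Answer: yes — both canonical forms are d(comb(b, b, c, j, l, l, l))

Derivation:
Left:  comb(j, d(comb(b, c, opp(opp(l)), j, opp(comb(opp(b), opp(l))), opp(opp(l)))), opp(j))
  Push opp inside:  distribute opp over comb and collapse double opp
  Inverses cancel:  j cancels
  Collect terms:  d(comb(b, b, c, j, l, l, l))
Right:  d(comb(opp(comb(opp(l), opp(b))), c, opp(j), j, l, l, comb(j, comb(opp(j), b)), j))
  Descend into:  comb(opp(comb(opp(l), opp(b))), c, opp(j), j, l, l, comb(j, comb(opp(j), b)), j)
  Push opp inside:  distribute opp over comb and collapse double opp
  Collect:  comb(l, l, l, b, b, c, j)
  Sort arguments:  comb(b, b, c, j, l, l, l)
  Rebuild:  d(comb(b, b, c, j, l, l, l))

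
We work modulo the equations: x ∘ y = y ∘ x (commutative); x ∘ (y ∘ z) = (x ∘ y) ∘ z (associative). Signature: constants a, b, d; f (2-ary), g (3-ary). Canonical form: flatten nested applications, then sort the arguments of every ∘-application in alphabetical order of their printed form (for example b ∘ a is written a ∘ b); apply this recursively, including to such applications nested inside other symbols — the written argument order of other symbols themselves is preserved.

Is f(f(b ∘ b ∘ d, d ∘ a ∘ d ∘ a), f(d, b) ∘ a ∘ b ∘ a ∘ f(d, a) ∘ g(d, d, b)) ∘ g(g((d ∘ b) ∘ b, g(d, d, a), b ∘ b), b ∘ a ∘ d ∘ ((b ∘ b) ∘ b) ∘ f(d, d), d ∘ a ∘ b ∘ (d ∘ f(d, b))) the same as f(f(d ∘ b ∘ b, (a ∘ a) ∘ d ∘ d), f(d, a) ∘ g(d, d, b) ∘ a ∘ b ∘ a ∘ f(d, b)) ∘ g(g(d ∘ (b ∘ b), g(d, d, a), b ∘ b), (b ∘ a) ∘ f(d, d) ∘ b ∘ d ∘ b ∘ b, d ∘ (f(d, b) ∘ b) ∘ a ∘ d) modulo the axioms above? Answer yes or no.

Answer: yes — both canonical forms are f(f(b ∘ b ∘ d, a ∘ a ∘ d ∘ d), a ∘ a ∘ b ∘ f(d, a) ∘ f(d, b) ∘ g(d, d, b)) ∘ g(g(b ∘ b ∘ d, g(d, d, a), b ∘ b), a ∘ b ∘ b ∘ b ∘ b ∘ d ∘ f(d, d), a ∘ b ∘ d ∘ d ∘ f(d, b))

Derivation:
Left:  f(f(b ∘ b ∘ d, d ∘ a ∘ d ∘ a), f(d, b) ∘ a ∘ b ∘ a ∘ f(d, a) ∘ g(d, d, b)) ∘ g(g((d ∘ b) ∘ b, g(d, d, a), b ∘ b), b ∘ a ∘ d ∘ ((b ∘ b) ∘ b) ∘ f(d, d), d ∘ a ∘ b ∘ (d ∘ f(d, b)))
  Simplify inside:  f(f(b ∘ b ∘ d, d ∘ a ∘ d ∘ a), f(d, b) ∘ a ∘ b ∘ a ∘ f(d, a) ∘ g(d, d, b))  →  f(f(b ∘ b ∘ d, a ∘ a ∘ d ∘ d), a ∘ a ∘ b ∘ f(d, a) ∘ f(d, b) ∘ g(d, d, b))
  Simplify inside:  g(g((d ∘ b) ∘ b, g(d, d, a), b ∘ b), b ∘ a ∘ d ∘ ((b ∘ b) ∘ b) ∘ f(d, d), d ∘ a ∘ b ∘ (d ∘ f(d, b)))  →  g(g(b ∘ b ∘ d, g(d, d, a), b ∘ b), a ∘ b ∘ b ∘ b ∘ b ∘ d ∘ f(d, d), a ∘ b ∘ d ∘ d ∘ f(d, b))
  Sort arguments:  f(f(b ∘ b ∘ d, a ∘ a ∘ d ∘ d), a ∘ a ∘ b ∘ f(d, a) ∘ f(d, b) ∘ g(d, d, b)) ∘ g(g(b ∘ b ∘ d, g(d, d, a), b ∘ b), a ∘ b ∘ b ∘ b ∘ b ∘ d ∘ f(d, d), a ∘ b ∘ d ∘ d ∘ f(d, b))
Right:  f(f(d ∘ b ∘ b, (a ∘ a) ∘ d ∘ d), f(d, a) ∘ g(d, d, b) ∘ a ∘ b ∘ a ∘ f(d, b)) ∘ g(g(d ∘ (b ∘ b), g(d, d, a), b ∘ b), (b ∘ a) ∘ f(d, d) ∘ b ∘ d ∘ b ∘ b, d ∘ (f(d, b) ∘ b) ∘ a ∘ d)
  Inside:  f(f(d ∘ b ∘ b, (a ∘ a) ∘ d ∘ d), f(d, a) ∘ g(d, d, b) ∘ a ∘ b ∘ a ∘ f(d, b))  →  f(f(b ∘ b ∘ d, a ∘ a ∘ d ∘ d), a ∘ a ∘ b ∘ f(d, a) ∘ f(d, b) ∘ g(d, d, b))
  Canonicalize subterm:  g(g(d ∘ (b ∘ b), g(d, d, a), b ∘ b), (b ∘ a) ∘ f(d, d) ∘ b ∘ d ∘ b ∘ b, d ∘ (f(d, b) ∘ b) ∘ a ∘ d)  →  g(g(b ∘ b ∘ d, g(d, d, a), b ∘ b), a ∘ b ∘ b ∘ b ∘ b ∘ d ∘ f(d, d), a ∘ b ∘ d ∘ d ∘ f(d, b))
  Sort:  f(f(b ∘ b ∘ d, a ∘ a ∘ d ∘ d), a ∘ a ∘ b ∘ f(d, a) ∘ f(d, b) ∘ g(d, d, b)) ∘ g(g(b ∘ b ∘ d, g(d, d, a), b ∘ b), a ∘ b ∘ b ∘ b ∘ b ∘ d ∘ f(d, d), a ∘ b ∘ d ∘ d ∘ f(d, b))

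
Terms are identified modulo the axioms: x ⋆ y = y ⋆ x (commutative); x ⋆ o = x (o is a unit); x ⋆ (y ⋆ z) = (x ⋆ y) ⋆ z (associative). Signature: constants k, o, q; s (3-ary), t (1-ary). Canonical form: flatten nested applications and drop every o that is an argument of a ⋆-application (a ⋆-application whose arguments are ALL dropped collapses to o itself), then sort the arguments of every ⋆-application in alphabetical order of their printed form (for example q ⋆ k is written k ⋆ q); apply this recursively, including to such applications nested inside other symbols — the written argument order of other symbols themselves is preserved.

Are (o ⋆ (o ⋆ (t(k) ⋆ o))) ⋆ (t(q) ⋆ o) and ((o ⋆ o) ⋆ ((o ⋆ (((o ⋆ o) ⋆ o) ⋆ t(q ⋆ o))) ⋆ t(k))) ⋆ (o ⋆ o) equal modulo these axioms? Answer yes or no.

Answer: yes — both canonical forms are t(k) ⋆ t(q)

Derivation:
Left:  (o ⋆ (o ⋆ (t(k) ⋆ o))) ⋆ (t(q) ⋆ o)
  Un-nest:  o ⋆ o ⋆ t(k) ⋆ o ⋆ t(q) ⋆ o
  Drop the unit:  drop o (×4)
  Order the arguments:  t(k) ⋆ t(q)
Right:  ((o ⋆ o) ⋆ ((o ⋆ (((o ⋆ o) ⋆ o) ⋆ t(q ⋆ o))) ⋆ t(k))) ⋆ (o ⋆ o)
  Merge nested applications:  o ⋆ o ⋆ o ⋆ o ⋆ o ⋆ o ⋆ t(q ⋆ o) ⋆ t(k) ⋆ o ⋆ o
  Inside:  t(q ⋆ o)  →  t(q)
  Units out:  drop o (×8)
  Sort:  t(k) ⋆ t(q)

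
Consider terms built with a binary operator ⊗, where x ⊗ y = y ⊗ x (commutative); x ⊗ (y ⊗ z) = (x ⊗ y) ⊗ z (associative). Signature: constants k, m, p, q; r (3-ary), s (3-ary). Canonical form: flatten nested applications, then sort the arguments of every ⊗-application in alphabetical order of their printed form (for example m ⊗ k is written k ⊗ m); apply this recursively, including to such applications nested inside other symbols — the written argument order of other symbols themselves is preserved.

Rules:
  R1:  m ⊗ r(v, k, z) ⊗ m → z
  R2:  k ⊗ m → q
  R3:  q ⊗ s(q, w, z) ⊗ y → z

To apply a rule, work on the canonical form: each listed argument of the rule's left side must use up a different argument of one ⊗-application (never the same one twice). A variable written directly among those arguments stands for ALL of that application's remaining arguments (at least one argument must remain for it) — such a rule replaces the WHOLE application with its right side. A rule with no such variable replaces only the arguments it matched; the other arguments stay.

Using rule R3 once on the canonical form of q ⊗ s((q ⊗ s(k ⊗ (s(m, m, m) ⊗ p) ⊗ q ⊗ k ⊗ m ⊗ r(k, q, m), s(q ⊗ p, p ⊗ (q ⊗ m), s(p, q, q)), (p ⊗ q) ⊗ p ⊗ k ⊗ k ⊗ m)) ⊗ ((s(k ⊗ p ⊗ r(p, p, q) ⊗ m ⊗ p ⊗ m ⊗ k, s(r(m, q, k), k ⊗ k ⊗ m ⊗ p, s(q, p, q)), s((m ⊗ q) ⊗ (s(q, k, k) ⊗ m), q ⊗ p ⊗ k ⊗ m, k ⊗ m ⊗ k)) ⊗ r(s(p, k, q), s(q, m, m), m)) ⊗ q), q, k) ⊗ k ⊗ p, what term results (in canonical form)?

Answer: k ⊗ p ⊗ q ⊗ s(q ⊗ q ⊗ r(s(p, k, q), s(q, m, m), m) ⊗ s(k ⊗ k ⊗ m ⊗ m ⊗ p ⊗ p ⊗ r(p, p, q), s(r(m, q, k), k ⊗ k ⊗ m ⊗ p, s(q, p, q)), s(k, k ⊗ m ⊗ p ⊗ q, k ⊗ k ⊗ m)) ⊗ s(k ⊗ k ⊗ m ⊗ p ⊗ q ⊗ r(k, q, m) ⊗ s(m, m, m), s(p ⊗ q, m ⊗ p ⊗ q, s(p, q, q)), k ⊗ k ⊗ m ⊗ p ⊗ p ⊗ q), q, k)

Derivation:
Canonical form:  k ⊗ p ⊗ q ⊗ s(q ⊗ q ⊗ r(s(p, k, q), s(q, m, m), m) ⊗ s(k ⊗ k ⊗ m ⊗ m ⊗ p ⊗ p ⊗ r(p, p, q), s(r(m, q, k), k ⊗ k ⊗ m ⊗ p, s(q, p, q)), s(m ⊗ m ⊗ q ⊗ s(q, k, k), k ⊗ m ⊗ p ⊗ q, k ⊗ k ⊗ m)) ⊗ s(k ⊗ k ⊗ m ⊗ p ⊗ q ⊗ r(k, q, m) ⊗ s(m, m, m), s(p ⊗ q, m ⊗ p ⊗ q, s(p, q, q)), k ⊗ k ⊗ m ⊗ p ⊗ p ⊗ q), q, k)
Apply R3:  consuming q, s(q, k, k);  w := k, y := m ⊗ m, z := k
The extension variable absorbs all remaining arguments, so the whole application is rewritten.
Result:  k ⊗ p ⊗ q ⊗ s(q ⊗ q ⊗ r(s(p, k, q), s(q, m, m), m) ⊗ s(k ⊗ k ⊗ m ⊗ m ⊗ p ⊗ p ⊗ r(p, p, q), s(r(m, q, k), k ⊗ k ⊗ m ⊗ p, s(q, p, q)), s(k, k ⊗ m ⊗ p ⊗ q, k ⊗ k ⊗ m)) ⊗ s(k ⊗ k ⊗ m ⊗ p ⊗ q ⊗ r(k, q, m) ⊗ s(m, m, m), s(p ⊗ q, m ⊗ p ⊗ q, s(p, q, q)), k ⊗ k ⊗ m ⊗ p ⊗ p ⊗ q), q, k)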